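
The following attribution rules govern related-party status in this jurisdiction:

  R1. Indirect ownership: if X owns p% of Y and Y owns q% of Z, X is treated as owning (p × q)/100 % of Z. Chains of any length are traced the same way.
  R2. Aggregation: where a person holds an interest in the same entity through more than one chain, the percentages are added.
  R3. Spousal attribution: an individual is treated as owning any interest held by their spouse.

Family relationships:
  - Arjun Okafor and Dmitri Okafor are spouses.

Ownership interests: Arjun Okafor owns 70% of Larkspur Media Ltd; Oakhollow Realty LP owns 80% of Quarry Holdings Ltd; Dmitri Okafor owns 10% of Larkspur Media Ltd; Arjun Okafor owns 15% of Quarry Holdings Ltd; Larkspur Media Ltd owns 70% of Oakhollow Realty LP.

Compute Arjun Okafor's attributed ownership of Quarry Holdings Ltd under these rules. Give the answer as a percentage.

By spousal attribution (R3), Arjun Okafor is treated as also owning Dmitri Okafor's interest in Larkspur Media Ltd, giving 70% + 10% = 80%.
Chain via Larkspur Media Ltd → Oakhollow Realty LP (R1): 80% × 70% × 80% = 44.8% of Quarry Holdings Ltd.
Direct interest in Quarry Holdings Ltd: 15%.
Aggregating (R2): 44.8% + 15% = 59.8%.

59.8%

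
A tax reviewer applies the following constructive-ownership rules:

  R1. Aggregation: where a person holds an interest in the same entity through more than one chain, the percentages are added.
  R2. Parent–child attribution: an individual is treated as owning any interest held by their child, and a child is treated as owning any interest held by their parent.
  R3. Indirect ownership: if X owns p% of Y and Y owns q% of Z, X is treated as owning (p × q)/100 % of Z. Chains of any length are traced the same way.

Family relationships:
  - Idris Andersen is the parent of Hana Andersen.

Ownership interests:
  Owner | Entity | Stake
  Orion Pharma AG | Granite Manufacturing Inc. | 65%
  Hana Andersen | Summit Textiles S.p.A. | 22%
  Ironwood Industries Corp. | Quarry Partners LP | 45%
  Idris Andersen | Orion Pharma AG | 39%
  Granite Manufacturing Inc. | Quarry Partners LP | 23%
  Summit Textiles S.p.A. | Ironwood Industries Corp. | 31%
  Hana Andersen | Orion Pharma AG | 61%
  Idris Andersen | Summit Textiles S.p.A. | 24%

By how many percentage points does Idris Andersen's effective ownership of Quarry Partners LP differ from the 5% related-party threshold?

By parent–child attribution (R2), Idris Andersen is treated as also owning Hana Andersen's interest in Orion Pharma AG, giving 39% + 61% = 100%.
By parent–child attribution (R2), Idris Andersen is treated as also owning Hana Andersen's interest in Summit Textiles S.p.A, giving 24% + 22% = 46%.
Chain via Orion Pharma AG → Granite Manufacturing Inc. (R3): 100% × 65% × 23% = 14.95% of Quarry Partners LP.
Chain via Summit Textiles S.p.A. → Ironwood Industries Corp. (R3): 46% × 31% × 45% = 6.417% of Quarry Partners LP.
Aggregating (R1): 14.95% + 6.417% = 21.367%.
21.367% exceeds the 5% threshold by 16.367 percentage points.

16.367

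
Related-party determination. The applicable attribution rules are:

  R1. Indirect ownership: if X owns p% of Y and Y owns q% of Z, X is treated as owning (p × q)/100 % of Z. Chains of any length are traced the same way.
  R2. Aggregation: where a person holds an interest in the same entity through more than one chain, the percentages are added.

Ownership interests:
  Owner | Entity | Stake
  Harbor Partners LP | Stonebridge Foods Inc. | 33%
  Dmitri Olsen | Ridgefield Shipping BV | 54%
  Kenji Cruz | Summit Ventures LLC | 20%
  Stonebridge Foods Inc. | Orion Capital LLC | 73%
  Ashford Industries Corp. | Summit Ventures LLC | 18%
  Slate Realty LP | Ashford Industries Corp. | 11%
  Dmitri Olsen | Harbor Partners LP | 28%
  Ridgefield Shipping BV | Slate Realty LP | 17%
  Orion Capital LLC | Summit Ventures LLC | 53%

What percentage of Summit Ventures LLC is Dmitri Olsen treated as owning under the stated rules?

3.75672%

Chain via Harbor Partners LP → Stonebridge Foods Inc. → Orion Capital LLC (R1): 28% × 33% × 73% × 53% = 3.574956% of Summit Ventures LLC.
Chain via Ridgefield Shipping BV → Slate Realty LP → Ashford Industries Corp. (R1): 54% × 17% × 11% × 18% = 0.181764% of Summit Ventures LLC.
Aggregating (R2): 3.574956% + 0.181764% = 3.75672%.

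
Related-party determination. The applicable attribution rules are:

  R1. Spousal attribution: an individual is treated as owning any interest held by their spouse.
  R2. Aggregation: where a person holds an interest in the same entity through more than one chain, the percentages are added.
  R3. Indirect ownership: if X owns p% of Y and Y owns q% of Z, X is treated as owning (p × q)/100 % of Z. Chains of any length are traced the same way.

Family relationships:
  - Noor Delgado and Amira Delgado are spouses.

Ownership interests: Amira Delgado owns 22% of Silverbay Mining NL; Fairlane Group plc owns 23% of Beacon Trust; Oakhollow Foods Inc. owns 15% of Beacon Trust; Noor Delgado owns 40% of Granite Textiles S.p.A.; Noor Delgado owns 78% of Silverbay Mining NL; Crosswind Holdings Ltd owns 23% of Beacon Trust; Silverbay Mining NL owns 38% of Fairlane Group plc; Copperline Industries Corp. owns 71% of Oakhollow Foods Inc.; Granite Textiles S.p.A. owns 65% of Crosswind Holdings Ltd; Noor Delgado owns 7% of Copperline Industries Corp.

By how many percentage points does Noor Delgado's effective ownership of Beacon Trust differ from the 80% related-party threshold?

By spousal attribution (R1), Noor Delgado is treated as also owning Amira Delgado's interest in Silverbay Mining NL, giving 78% + 22% = 100%.
Chain via Copperline Industries Corp. → Oakhollow Foods Inc. (R3): 7% × 71% × 15% = 0.7455% of Beacon Trust.
Chain via Granite Textiles S.p.A. → Crosswind Holdings Ltd (R3): 40% × 65% × 23% = 5.98% of Beacon Trust.
Chain via Silverbay Mining NL → Fairlane Group plc (R3): 100% × 38% × 23% = 8.74% of Beacon Trust.
Aggregating (R2): 0.7455% + 5.98% + 8.74% = 15.4655%.
15.4655% falls short of the 80% threshold by 64.5345 percentage points.

64.5345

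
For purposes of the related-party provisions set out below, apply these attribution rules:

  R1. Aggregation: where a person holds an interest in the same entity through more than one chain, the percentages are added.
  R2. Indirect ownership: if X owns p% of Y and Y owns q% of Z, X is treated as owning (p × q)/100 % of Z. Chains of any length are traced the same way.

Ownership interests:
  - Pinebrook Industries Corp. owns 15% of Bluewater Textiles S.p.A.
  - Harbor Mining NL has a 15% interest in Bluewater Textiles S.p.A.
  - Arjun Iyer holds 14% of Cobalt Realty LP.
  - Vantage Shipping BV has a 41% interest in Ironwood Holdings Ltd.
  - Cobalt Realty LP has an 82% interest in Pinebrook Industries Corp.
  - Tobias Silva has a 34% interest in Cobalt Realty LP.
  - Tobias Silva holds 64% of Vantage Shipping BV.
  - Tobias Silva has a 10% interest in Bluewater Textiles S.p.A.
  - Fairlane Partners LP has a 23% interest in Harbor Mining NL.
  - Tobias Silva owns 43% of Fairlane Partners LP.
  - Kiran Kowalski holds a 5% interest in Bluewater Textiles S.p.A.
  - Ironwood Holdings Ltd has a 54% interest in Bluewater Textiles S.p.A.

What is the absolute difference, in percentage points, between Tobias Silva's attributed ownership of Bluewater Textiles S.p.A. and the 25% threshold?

4.8351

Chain via Cobalt Realty LP → Pinebrook Industries Corp. (R2): 34% × 82% × 15% = 4.182% of Bluewater Textiles S.p.A.
Chain via Fairlane Partners LP → Harbor Mining NL (R2): 43% × 23% × 15% = 1.4835% of Bluewater Textiles S.p.A.
Chain via Vantage Shipping BV → Ironwood Holdings Ltd (R2): 64% × 41% × 54% = 14.1696% of Bluewater Textiles S.p.A.
Direct interest in Bluewater Textiles S.p.A: 10%.
Aggregating (R1): 4.182% + 1.4835% + 14.1696% + 10% = 29.8351%.
29.8351% exceeds the 25% threshold by 4.8351 percentage points.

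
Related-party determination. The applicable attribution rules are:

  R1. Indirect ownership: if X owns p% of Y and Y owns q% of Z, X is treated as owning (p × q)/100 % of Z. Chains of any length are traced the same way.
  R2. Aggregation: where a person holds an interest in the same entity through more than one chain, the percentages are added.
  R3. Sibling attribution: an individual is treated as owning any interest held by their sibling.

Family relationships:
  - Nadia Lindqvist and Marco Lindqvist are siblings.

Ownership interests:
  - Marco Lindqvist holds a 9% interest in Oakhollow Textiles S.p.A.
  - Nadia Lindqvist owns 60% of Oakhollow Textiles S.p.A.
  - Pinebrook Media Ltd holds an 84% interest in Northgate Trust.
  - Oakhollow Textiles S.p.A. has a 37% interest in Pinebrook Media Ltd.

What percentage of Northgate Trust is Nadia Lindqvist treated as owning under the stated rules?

21.4452%

By sibling attribution (R3), Nadia Lindqvist is treated as also owning Marco Lindqvist's interest in Oakhollow Textiles S.p.A, giving 60% + 9% = 69%.
Chain via Oakhollow Textiles S.p.A. → Pinebrook Media Ltd (R1): 69% × 37% × 84% = 21.4452% of Northgate Trust.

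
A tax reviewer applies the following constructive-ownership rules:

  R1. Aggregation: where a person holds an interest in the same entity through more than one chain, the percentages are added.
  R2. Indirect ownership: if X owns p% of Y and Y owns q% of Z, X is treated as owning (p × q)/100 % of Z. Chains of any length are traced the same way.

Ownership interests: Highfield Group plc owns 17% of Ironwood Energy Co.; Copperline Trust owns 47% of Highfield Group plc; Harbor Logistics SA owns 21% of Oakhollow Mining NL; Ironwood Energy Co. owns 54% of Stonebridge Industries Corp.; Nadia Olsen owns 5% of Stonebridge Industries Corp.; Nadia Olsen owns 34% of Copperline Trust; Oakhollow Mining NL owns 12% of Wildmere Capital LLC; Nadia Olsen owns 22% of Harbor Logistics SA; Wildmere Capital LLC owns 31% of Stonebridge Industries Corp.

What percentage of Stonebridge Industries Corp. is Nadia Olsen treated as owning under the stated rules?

Chain via Harbor Logistics SA → Oakhollow Mining NL → Wildmere Capital LLC (R2): 22% × 21% × 12% × 31% = 0.171864% of Stonebridge Industries Corp.
Chain via Copperline Trust → Highfield Group plc → Ironwood Energy Co. (R2): 34% × 47% × 17% × 54% = 1.466964% of Stonebridge Industries Corp.
Direct interest in Stonebridge Industries Corp: 5%.
Aggregating (R1): 0.171864% + 1.466964% + 5% = 6.638828%.

6.638828%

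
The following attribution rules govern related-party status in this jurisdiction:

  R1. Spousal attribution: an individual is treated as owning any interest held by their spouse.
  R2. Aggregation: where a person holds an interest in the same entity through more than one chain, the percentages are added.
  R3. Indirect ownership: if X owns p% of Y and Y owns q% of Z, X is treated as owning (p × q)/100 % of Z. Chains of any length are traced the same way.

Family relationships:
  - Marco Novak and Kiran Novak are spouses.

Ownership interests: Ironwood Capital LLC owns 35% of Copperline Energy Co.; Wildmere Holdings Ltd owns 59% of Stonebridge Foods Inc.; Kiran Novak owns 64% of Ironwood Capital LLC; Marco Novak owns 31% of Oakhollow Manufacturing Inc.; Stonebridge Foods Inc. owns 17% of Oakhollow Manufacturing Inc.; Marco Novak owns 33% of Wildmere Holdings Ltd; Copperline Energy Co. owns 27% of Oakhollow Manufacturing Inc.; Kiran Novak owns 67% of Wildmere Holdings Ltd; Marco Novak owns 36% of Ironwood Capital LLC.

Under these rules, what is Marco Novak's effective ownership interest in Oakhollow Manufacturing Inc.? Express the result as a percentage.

50.48%

By spousal attribution (R1), Marco Novak is treated as also owning Kiran Novak's interest in Wildmere Holdings Ltd, giving 33% + 67% = 100%.
By spousal attribution (R1), Marco Novak is treated as also owning Kiran Novak's interest in Ironwood Capital LLC, giving 36% + 64% = 100%.
Chain via Wildmere Holdings Ltd → Stonebridge Foods Inc. (R3): 100% × 59% × 17% = 10.03% of Oakhollow Manufacturing Inc.
Chain via Ironwood Capital LLC → Copperline Energy Co. (R3): 100% × 35% × 27% = 9.45% of Oakhollow Manufacturing Inc.
Direct interest in Oakhollow Manufacturing Inc: 31%.
Aggregating (R2): 10.03% + 9.45% + 31% = 50.48%.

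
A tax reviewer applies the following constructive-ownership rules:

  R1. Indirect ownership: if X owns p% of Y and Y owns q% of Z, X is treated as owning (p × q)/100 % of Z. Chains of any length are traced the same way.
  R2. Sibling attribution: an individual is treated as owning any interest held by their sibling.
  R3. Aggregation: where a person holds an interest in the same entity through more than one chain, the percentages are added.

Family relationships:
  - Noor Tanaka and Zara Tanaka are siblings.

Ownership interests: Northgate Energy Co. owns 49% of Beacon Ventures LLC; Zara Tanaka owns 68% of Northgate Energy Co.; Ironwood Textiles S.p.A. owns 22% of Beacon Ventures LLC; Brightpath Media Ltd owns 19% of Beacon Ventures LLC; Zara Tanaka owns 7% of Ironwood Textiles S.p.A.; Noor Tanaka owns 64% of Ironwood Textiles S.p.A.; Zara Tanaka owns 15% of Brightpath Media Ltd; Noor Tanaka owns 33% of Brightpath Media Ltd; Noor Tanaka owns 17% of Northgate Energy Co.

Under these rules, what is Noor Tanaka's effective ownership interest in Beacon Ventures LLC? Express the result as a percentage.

66.39%

By sibling attribution (R2), Noor Tanaka is treated as also owning Zara Tanaka's interest in Brightpath Media Ltd, giving 33% + 15% = 48%.
By sibling attribution (R2), Noor Tanaka is treated as also owning Zara Tanaka's interest in Ironwood Textiles S.p.A, giving 64% + 7% = 71%.
By sibling attribution (R2), Noor Tanaka is treated as also owning Zara Tanaka's interest in Northgate Energy Co, giving 17% + 68% = 85%.
Chain via Brightpath Media Ltd (R1): 48% × 19% = 9.12% of Beacon Ventures LLC.
Chain via Ironwood Textiles S.p.A. (R1): 71% × 22% = 15.62% of Beacon Ventures LLC.
Chain via Northgate Energy Co. (R1): 85% × 49% = 41.65% of Beacon Ventures LLC.
Aggregating (R3): 9.12% + 15.62% + 41.65% = 66.39%.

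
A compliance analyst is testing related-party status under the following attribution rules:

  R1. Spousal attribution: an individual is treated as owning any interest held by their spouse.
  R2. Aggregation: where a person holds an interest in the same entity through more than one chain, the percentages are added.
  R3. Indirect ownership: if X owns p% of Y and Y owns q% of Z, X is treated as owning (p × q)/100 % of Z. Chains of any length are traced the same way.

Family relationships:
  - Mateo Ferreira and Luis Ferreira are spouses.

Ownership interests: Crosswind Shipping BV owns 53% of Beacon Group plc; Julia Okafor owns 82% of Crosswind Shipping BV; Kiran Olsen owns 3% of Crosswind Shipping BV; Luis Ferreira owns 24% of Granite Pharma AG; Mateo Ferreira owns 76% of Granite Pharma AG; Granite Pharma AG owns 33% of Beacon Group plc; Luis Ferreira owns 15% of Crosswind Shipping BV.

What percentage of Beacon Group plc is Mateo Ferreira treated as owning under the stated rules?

By spousal attribution (R1), Mateo Ferreira is treated as also owning Luis Ferreira's interest in Granite Pharma AG, giving 76% + 24% = 100%.
By spousal attribution (R1), Mateo Ferreira is treated as owning Luis Ferreira's 15% interest in Crosswind Shipping BV.
Chain via Granite Pharma AG (R3): 100% × 33% = 33% of Beacon Group plc.
Chain via Crosswind Shipping BV (R3): 15% × 53% = 7.95% of Beacon Group plc.
Aggregating (R2): 33% + 7.95% = 40.95%.

40.95%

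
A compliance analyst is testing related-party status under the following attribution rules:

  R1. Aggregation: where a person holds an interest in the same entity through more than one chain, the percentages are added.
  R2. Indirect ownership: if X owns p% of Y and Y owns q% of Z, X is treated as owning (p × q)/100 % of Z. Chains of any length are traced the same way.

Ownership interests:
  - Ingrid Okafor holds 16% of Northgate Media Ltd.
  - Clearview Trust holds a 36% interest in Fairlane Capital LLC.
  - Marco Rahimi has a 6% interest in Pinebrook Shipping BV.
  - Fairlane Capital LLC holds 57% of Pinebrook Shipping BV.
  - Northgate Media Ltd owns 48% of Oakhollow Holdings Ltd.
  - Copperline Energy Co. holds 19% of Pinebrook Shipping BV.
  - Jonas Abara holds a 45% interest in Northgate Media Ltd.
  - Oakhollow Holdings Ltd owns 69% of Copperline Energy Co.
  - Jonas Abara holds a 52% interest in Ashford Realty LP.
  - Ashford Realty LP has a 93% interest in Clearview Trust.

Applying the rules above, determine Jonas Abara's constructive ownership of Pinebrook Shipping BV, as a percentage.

12.755232%

Chain via Northgate Media Ltd → Oakhollow Holdings Ltd → Copperline Energy Co. (R2): 45% × 48% × 69% × 19% = 2.83176% of Pinebrook Shipping BV.
Chain via Ashford Realty LP → Clearview Trust → Fairlane Capital LLC (R2): 52% × 93% × 36% × 57% = 9.923472% of Pinebrook Shipping BV.
Aggregating (R1): 2.83176% + 9.923472% = 12.755232%.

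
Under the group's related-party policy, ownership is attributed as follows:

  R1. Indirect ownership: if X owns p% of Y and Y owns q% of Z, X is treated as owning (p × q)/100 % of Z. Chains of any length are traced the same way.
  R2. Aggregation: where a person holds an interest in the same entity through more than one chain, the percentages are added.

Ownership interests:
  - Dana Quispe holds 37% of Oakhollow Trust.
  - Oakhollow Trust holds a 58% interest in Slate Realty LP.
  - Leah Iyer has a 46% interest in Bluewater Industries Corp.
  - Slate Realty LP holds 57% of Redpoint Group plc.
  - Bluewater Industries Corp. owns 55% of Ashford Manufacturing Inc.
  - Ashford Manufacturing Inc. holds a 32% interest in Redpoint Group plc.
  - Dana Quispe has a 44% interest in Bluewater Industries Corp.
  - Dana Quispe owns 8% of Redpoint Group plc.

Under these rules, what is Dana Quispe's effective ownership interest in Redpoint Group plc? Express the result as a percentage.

27.9762%

Chain via Bluewater Industries Corp. → Ashford Manufacturing Inc. (R1): 44% × 55% × 32% = 7.744% of Redpoint Group plc.
Chain via Oakhollow Trust → Slate Realty LP (R1): 37% × 58% × 57% = 12.2322% of Redpoint Group plc.
Direct interest in Redpoint Group plc: 8%.
Aggregating (R2): 7.744% + 12.2322% + 8% = 27.9762%.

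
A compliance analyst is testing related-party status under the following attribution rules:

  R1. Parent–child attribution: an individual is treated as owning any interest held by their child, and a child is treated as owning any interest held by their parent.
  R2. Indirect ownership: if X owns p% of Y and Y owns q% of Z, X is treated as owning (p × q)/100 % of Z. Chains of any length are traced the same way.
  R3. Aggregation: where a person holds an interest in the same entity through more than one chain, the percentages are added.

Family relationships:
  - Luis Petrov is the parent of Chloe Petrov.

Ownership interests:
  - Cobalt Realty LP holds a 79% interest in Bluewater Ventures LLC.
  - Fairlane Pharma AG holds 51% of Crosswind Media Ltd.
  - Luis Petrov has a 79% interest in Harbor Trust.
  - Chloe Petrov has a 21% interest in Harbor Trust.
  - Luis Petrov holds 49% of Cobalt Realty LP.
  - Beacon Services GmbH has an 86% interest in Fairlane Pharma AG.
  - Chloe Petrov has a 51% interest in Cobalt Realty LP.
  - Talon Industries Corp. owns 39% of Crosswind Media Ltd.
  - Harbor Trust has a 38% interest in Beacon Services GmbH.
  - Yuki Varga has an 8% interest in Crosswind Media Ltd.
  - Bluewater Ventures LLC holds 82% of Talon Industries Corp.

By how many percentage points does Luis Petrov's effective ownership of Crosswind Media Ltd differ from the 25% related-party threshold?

16.931

By parent–child attribution (R1), Luis Petrov is treated as also owning Chloe Petrov's interest in Cobalt Realty LP, giving 49% + 51% = 100%.
By parent–child attribution (R1), Luis Petrov is treated as also owning Chloe Petrov's interest in Harbor Trust, giving 79% + 21% = 100%.
Chain via Cobalt Realty LP → Bluewater Ventures LLC → Talon Industries Corp. (R2): 100% × 79% × 82% × 39% = 25.2642% of Crosswind Media Ltd.
Chain via Harbor Trust → Beacon Services GmbH → Fairlane Pharma AG (R2): 100% × 38% × 86% × 51% = 16.6668% of Crosswind Media Ltd.
Aggregating (R3): 25.2642% + 16.6668% = 41.931%.
41.931% exceeds the 25% threshold by 16.931 percentage points.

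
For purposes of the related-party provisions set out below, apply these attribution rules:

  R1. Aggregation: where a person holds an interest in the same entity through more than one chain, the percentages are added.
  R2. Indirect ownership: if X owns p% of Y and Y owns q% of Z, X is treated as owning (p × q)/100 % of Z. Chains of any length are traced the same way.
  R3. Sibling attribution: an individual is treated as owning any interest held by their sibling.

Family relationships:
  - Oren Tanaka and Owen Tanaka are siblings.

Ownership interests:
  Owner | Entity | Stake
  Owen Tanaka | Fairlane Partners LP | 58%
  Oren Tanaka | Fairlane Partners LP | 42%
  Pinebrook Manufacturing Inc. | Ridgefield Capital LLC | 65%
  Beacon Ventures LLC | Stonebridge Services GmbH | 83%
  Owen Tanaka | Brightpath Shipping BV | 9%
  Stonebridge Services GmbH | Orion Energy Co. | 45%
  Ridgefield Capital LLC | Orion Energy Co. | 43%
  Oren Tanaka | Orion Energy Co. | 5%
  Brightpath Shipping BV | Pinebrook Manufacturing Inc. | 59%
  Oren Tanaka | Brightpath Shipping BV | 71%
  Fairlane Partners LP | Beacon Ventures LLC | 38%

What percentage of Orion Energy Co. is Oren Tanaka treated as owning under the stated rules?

By sibling attribution (R3), Oren Tanaka is treated as also owning Owen Tanaka's interest in Fairlane Partners LP, giving 42% + 58% = 100%.
By sibling attribution (R3), Oren Tanaka is treated as also owning Owen Tanaka's interest in Brightpath Shipping BV, giving 71% + 9% = 80%.
Chain via Fairlane Partners LP → Beacon Ventures LLC → Stonebridge Services GmbH (R2): 100% × 38% × 83% × 45% = 14.193% of Orion Energy Co.
Chain via Brightpath Shipping BV → Pinebrook Manufacturing Inc. → Ridgefield Capital LLC (R2): 80% × 59% × 65% × 43% = 13.1924% of Orion Energy Co.
Direct interest in Orion Energy Co: 5%.
Aggregating (R1): 14.193% + 13.1924% + 5% = 32.3854%.

32.3854%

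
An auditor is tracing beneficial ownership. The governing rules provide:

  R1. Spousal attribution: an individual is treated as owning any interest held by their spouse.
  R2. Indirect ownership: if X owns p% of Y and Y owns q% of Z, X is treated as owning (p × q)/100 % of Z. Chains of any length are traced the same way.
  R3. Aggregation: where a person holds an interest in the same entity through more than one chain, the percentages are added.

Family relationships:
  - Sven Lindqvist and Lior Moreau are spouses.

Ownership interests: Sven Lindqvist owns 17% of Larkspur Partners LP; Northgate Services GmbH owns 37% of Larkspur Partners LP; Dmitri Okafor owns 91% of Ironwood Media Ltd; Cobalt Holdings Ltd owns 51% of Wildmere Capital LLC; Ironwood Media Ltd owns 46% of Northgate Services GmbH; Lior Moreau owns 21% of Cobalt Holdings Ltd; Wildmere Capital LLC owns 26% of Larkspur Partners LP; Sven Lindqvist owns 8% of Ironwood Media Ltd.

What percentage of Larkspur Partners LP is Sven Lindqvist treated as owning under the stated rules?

21.1462%

By spousal attribution (R1), Sven Lindqvist is treated as owning Lior Moreau's 21% interest in Cobalt Holdings Ltd.
Chain via Ironwood Media Ltd → Northgate Services GmbH (R2): 8% × 46% × 37% = 1.3616% of Larkspur Partners LP.
Direct interest in Larkspur Partners LP: 17%.
Chain via Cobalt Holdings Ltd → Wildmere Capital LLC (R2): 21% × 51% × 26% = 2.7846% of Larkspur Partners LP.
Aggregating (R3): 1.3616% + 17% + 2.7846% = 21.1462%.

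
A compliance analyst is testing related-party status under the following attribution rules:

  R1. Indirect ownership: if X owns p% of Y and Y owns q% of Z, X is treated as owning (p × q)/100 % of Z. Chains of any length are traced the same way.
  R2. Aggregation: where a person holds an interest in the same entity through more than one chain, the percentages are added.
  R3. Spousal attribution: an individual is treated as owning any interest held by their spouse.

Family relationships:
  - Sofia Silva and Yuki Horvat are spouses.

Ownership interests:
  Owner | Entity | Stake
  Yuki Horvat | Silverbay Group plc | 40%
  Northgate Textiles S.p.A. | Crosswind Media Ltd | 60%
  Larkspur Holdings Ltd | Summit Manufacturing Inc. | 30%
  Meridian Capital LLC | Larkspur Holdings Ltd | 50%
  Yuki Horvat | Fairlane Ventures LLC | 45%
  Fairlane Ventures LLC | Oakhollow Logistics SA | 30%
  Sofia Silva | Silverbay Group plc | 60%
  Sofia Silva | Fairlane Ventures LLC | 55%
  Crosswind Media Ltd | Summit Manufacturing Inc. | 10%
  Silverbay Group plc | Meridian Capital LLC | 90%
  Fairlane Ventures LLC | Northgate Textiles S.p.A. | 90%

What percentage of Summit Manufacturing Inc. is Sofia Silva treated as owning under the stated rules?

By spousal attribution (R3), Sofia Silva is treated as also owning Yuki Horvat's interest in Fairlane Ventures LLC, giving 55% + 45% = 100%.
By spousal attribution (R3), Sofia Silva is treated as also owning Yuki Horvat's interest in Silverbay Group plc, giving 60% + 40% = 100%.
Chain via Fairlane Ventures LLC → Northgate Textiles S.p.A. → Crosswind Media Ltd (R1): 100% × 90% × 60% × 10% = 5.4% of Summit Manufacturing Inc.
Chain via Silverbay Group plc → Meridian Capital LLC → Larkspur Holdings Ltd (R1): 100% × 90% × 50% × 30% = 13.5% of Summit Manufacturing Inc.
Aggregating (R2): 5.4% + 13.5% = 18.9%.

18.9%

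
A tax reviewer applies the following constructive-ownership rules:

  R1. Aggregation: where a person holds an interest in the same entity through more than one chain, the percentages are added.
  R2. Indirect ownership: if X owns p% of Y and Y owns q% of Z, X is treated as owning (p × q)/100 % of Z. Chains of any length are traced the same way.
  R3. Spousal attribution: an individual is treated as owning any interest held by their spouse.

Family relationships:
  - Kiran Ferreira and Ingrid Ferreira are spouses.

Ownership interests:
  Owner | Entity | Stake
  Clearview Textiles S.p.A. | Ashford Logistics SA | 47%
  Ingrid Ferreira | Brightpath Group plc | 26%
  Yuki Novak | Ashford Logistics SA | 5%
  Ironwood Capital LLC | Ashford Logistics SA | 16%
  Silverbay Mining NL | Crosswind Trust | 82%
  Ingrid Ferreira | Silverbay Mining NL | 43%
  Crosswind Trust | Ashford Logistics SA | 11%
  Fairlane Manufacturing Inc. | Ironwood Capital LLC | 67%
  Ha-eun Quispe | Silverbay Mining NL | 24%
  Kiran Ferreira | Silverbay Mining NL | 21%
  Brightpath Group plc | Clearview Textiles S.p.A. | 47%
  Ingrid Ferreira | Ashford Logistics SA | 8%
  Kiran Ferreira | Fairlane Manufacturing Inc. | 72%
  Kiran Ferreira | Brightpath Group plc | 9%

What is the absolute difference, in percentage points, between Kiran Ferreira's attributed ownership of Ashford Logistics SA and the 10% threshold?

By spousal attribution (R3), Kiran Ferreira is treated as also owning Ingrid Ferreira's interest in Silverbay Mining NL, giving 21% + 43% = 64%.
By spousal attribution (R3), Kiran Ferreira is treated as also owning Ingrid Ferreira's interest in Brightpath Group plc, giving 9% + 26% = 35%.
By spousal attribution (R3), Kiran Ferreira is treated as owning Ingrid Ferreira's 8% interest in Ashford Logistics SA.
Chain via Silverbay Mining NL → Crosswind Trust (R2): 64% × 82% × 11% = 5.7728% of Ashford Logistics SA.
Chain via Fairlane Manufacturing Inc. → Ironwood Capital LLC (R2): 72% × 67% × 16% = 7.7184% of Ashford Logistics SA.
Chain via Brightpath Group plc → Clearview Textiles S.p.A. (R2): 35% × 47% × 47% = 7.7315% of Ashford Logistics SA.
Direct interest in Ashford Logistics SA: 8%.
Aggregating (R1): 5.7728% + 7.7184% + 7.7315% + 8% = 29.2227%.
29.2227% exceeds the 10% threshold by 19.2227 percentage points.

19.2227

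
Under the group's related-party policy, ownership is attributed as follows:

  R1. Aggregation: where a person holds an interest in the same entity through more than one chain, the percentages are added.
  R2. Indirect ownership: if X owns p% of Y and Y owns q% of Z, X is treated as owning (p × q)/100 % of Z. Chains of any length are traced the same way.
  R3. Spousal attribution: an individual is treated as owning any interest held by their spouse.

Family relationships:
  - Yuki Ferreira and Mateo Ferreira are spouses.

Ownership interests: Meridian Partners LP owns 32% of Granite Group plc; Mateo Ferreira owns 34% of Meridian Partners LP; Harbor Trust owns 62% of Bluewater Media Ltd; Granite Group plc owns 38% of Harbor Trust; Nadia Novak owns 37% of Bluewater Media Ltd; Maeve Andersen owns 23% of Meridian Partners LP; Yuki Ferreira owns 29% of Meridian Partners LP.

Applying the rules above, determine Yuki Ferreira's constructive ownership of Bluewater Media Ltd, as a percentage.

By spousal attribution (R3), Yuki Ferreira is treated as also owning Mateo Ferreira's interest in Meridian Partners LP, giving 29% + 34% = 63%.
Chain via Meridian Partners LP → Granite Group plc → Harbor Trust (R2): 63% × 32% × 38% × 62% = 4.749696% of Bluewater Media Ltd.

4.749696%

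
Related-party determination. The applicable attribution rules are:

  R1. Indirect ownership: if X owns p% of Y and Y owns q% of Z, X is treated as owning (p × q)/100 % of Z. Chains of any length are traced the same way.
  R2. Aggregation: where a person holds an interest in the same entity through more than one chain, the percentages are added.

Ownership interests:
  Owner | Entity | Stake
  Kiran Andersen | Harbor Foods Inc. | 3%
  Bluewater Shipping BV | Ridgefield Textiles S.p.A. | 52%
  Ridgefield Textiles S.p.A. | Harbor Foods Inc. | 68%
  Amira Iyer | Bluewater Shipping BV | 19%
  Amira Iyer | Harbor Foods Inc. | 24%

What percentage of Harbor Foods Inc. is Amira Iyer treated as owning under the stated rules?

Chain via Bluewater Shipping BV → Ridgefield Textiles S.p.A. (R1): 19% × 52% × 68% = 6.7184% of Harbor Foods Inc.
Direct interest in Harbor Foods Inc: 24%.
Aggregating (R2): 6.7184% + 24% = 30.7184%.

30.7184%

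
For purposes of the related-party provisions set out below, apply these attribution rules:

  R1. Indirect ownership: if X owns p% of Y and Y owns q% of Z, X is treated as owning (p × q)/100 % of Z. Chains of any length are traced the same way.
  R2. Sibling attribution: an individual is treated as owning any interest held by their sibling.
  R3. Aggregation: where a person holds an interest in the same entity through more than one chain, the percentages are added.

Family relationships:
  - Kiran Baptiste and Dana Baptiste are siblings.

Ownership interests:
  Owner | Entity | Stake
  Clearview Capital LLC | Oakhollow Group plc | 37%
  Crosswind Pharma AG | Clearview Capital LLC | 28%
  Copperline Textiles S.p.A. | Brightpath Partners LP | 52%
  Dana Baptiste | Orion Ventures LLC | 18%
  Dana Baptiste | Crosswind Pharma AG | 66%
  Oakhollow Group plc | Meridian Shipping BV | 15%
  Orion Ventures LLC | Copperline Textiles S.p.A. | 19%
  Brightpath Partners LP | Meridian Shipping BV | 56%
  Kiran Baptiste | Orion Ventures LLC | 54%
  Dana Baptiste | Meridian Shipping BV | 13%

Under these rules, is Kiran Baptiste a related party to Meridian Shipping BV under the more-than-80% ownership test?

By sibling attribution (R2), Kiran Baptiste is treated as also owning Dana Baptiste's interest in Orion Ventures LLC, giving 54% + 18% = 72%.
By sibling attribution (R2), Kiran Baptiste is treated as owning Dana Baptiste's 66% interest in Crosswind Pharma AG.
By sibling attribution (R2), Kiran Baptiste is treated as owning Dana Baptiste's 13% interest in Meridian Shipping BV.
Chain via Orion Ventures LLC → Copperline Textiles S.p.A. → Brightpath Partners LP (R1): 72% × 19% × 52% × 56% = 3.983616% of Meridian Shipping BV.
Chain via Crosswind Pharma AG → Clearview Capital LLC → Oakhollow Group plc (R1): 66% × 28% × 37% × 15% = 1.02564% of Meridian Shipping BV.
Direct interest in Meridian Shipping BV: 13%.
Aggregating (R3): 3.983616% + 1.02564% + 13% = 18.009256%.
18.009256% does not exceed the 80% threshold, so Kiran is not a related party to Meridian Shipping BV.

No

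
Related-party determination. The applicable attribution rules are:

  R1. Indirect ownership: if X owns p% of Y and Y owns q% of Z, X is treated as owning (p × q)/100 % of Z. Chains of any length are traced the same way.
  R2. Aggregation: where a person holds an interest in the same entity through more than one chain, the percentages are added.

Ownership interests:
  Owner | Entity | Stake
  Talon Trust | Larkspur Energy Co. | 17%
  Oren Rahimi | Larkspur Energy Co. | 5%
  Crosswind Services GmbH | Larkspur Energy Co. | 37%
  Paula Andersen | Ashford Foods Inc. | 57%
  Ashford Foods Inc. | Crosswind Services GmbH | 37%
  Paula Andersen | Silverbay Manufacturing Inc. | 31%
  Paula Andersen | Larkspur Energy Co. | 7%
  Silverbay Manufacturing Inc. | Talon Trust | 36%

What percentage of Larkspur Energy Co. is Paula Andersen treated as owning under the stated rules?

Chain via Ashford Foods Inc. → Crosswind Services GmbH (R1): 57% × 37% × 37% = 7.8033% of Larkspur Energy Co.
Chain via Silverbay Manufacturing Inc. → Talon Trust (R1): 31% × 36% × 17% = 1.8972% of Larkspur Energy Co.
Direct interest in Larkspur Energy Co: 7%.
Aggregating (R2): 7.8033% + 1.8972% + 7% = 16.7005%.

16.7005%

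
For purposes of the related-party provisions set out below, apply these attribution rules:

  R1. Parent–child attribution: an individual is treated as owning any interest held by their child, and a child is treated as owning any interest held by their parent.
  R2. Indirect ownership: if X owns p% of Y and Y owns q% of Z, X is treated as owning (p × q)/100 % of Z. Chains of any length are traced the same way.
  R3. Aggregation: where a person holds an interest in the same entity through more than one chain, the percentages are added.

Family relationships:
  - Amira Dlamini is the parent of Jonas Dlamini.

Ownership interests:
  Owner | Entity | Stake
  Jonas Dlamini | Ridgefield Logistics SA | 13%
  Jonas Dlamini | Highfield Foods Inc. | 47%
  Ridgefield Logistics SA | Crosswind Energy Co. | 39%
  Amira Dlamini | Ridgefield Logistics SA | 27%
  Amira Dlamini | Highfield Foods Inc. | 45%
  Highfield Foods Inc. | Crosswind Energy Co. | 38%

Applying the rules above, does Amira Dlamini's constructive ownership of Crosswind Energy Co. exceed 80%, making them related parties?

No

By parent–child attribution (R1), Amira Dlamini is treated as also owning Jonas Dlamini's interest in Highfield Foods Inc, giving 45% + 47% = 92%.
By parent–child attribution (R1), Amira Dlamini is treated as also owning Jonas Dlamini's interest in Ridgefield Logistics SA, giving 27% + 13% = 40%.
Chain via Highfield Foods Inc. (R2): 92% × 38% = 34.96% of Crosswind Energy Co.
Chain via Ridgefield Logistics SA (R2): 40% × 39% = 15.6% of Crosswind Energy Co.
Aggregating (R3): 34.96% + 15.6% = 50.56%.
50.56% does not exceed the 80% threshold, so Amira is not a related party to Crosswind Energy Co.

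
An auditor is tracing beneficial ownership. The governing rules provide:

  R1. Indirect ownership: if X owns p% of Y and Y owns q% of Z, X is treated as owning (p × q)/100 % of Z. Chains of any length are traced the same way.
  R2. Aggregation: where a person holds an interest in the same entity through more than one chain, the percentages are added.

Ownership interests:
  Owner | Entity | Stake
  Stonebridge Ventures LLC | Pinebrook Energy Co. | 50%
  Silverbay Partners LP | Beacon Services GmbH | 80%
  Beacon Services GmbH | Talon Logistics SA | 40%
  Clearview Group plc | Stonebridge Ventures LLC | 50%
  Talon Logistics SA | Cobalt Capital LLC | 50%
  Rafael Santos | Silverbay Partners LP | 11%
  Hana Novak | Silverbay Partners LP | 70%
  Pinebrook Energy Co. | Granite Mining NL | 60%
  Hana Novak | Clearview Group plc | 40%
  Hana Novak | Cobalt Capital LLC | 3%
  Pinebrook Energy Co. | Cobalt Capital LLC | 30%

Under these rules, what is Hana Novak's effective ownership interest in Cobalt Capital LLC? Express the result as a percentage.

17.2%

Chain via Silverbay Partners LP → Beacon Services GmbH → Talon Logistics SA (R1): 70% × 80% × 40% × 50% = 11.2% of Cobalt Capital LLC.
Chain via Clearview Group plc → Stonebridge Ventures LLC → Pinebrook Energy Co. (R1): 40% × 50% × 50% × 30% = 3% of Cobalt Capital LLC.
Direct interest in Cobalt Capital LLC: 3%.
Aggregating (R2): 11.2% + 3% + 3% = 17.2%.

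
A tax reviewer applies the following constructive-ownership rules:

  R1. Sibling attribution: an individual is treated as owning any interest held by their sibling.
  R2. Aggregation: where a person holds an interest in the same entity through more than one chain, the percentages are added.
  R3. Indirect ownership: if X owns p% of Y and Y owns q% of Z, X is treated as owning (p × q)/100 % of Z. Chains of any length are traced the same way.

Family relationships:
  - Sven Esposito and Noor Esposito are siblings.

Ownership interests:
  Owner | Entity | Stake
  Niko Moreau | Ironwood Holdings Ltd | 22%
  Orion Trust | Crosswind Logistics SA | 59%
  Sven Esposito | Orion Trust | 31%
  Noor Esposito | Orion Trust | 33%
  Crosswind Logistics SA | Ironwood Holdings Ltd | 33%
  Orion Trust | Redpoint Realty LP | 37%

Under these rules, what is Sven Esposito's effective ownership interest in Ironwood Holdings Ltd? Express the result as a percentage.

By sibling attribution (R1), Sven Esposito is treated as also owning Noor Esposito's interest in Orion Trust, giving 31% + 33% = 64%.
Chain via Orion Trust → Crosswind Logistics SA (R3): 64% × 59% × 33% = 12.4608% of Ironwood Holdings Ltd.

12.4608%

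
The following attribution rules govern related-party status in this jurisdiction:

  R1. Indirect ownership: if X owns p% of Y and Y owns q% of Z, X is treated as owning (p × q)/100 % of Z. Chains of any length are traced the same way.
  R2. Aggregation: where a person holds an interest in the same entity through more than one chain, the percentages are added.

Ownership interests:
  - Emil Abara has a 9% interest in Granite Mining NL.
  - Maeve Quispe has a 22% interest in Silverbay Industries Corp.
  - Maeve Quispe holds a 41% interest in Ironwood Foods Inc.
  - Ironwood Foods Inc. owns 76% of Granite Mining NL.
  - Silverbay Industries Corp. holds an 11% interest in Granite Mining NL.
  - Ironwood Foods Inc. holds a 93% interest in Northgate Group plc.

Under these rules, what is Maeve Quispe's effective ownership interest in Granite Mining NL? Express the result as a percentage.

Chain via Silverbay Industries Corp. (R1): 22% × 11% = 2.42% of Granite Mining NL.
Chain via Ironwood Foods Inc. (R1): 41% × 76% = 31.16% of Granite Mining NL.
Aggregating (R2): 2.42% + 31.16% = 33.58%.

33.58%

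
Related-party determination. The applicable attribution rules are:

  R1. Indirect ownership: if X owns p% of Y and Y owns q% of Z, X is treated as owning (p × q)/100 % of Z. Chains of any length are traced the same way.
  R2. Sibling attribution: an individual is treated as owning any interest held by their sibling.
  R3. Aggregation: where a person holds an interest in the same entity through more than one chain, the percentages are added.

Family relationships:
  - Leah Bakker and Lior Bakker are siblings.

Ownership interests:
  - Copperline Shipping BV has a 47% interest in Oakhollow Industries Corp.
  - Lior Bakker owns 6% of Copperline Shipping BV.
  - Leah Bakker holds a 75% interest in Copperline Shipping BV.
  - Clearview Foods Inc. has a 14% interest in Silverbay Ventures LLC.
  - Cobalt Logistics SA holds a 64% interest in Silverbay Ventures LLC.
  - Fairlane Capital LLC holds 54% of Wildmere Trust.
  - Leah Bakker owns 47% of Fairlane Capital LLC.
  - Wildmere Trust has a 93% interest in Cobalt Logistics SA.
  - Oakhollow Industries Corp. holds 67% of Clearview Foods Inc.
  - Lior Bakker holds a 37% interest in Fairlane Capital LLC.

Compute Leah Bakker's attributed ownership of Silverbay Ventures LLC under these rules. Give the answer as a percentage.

By sibling attribution (R2), Leah Bakker is treated as also owning Lior Bakker's interest in Copperline Shipping BV, giving 75% + 6% = 81%.
By sibling attribution (R2), Leah Bakker is treated as also owning Lior Bakker's interest in Fairlane Capital LLC, giving 47% + 37% = 84%.
Chain via Copperline Shipping BV → Oakhollow Industries Corp. → Clearview Foods Inc. (R1): 81% × 47% × 67% × 14% = 3.570966% of Silverbay Ventures LLC.
Chain via Fairlane Capital LLC → Wildmere Trust → Cobalt Logistics SA (R1): 84% × 54% × 93% × 64% = 26.998272% of Silverbay Ventures LLC.
Aggregating (R3): 3.570966% + 26.998272% = 30.569238%.

30.569238%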